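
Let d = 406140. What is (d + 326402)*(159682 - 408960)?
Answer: -182606604676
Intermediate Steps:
(d + 326402)*(159682 - 408960) = (406140 + 326402)*(159682 - 408960) = 732542*(-249278) = -182606604676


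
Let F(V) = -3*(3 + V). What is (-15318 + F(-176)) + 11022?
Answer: -3777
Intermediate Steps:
F(V) = -9 - 3*V
(-15318 + F(-176)) + 11022 = (-15318 + (-9 - 3*(-176))) + 11022 = (-15318 + (-9 + 528)) + 11022 = (-15318 + 519) + 11022 = -14799 + 11022 = -3777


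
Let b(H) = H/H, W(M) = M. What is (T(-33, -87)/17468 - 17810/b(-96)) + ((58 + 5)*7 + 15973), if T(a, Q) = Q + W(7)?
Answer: -6096352/4367 ≈ -1396.0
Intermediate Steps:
b(H) = 1
T(a, Q) = 7 + Q (T(a, Q) = Q + 7 = 7 + Q)
(T(-33, -87)/17468 - 17810/b(-96)) + ((58 + 5)*7 + 15973) = ((7 - 87)/17468 - 17810/1) + ((58 + 5)*7 + 15973) = (-80*1/17468 - 17810*1) + (63*7 + 15973) = (-20/4367 - 17810) + (441 + 15973) = -77776290/4367 + 16414 = -6096352/4367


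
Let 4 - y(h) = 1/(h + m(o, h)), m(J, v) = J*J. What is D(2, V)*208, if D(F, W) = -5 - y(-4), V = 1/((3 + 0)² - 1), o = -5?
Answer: -39104/21 ≈ -1862.1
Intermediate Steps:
m(J, v) = J²
V = ⅛ (V = 1/(3² - 1) = 1/(9 - 1) = 1/8 = ⅛ ≈ 0.12500)
y(h) = 4 - 1/(25 + h) (y(h) = 4 - 1/(h + (-5)²) = 4 - 1/(h + 25) = 4 - 1/(25 + h))
D(F, W) = -188/21 (D(F, W) = -5 - (99 + 4*(-4))/(25 - 4) = -5 - (99 - 16)/21 = -5 - 83/21 = -188/21)
D(2, V)*208 = -188/21*208 = -39104/21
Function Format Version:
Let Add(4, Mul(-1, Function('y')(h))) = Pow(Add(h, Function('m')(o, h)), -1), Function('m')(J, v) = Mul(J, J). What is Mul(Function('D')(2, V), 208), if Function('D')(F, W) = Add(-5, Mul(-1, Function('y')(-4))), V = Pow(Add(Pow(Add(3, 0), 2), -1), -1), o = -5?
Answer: Rational(-39104, 21) ≈ -1862.1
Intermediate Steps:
Function('m')(J, v) = Pow(J, 2)
V = Rational(1, 8) (V = Pow(Add(Pow(3, 2), -1), -1) = Pow(Add(9, -1), -1) = Pow(8, -1) = Rational(1, 8) ≈ 0.12500)
Function('y')(h) = Add(4, Mul(-1, Pow(Add(25, h), -1))) (Function('y')(h) = Add(4, Mul(-1, Pow(Add(h, Pow(-5, 2)), -1))) = Add(4, Mul(-1, Pow(Add(h, 25), -1))) = Add(4, Mul(-1, Pow(Add(25, h), -1))))
Function('D')(F, W) = Rational(-188, 21) (Function('D')(F, W) = Add(-5, Mul(-1, Mul(Pow(Add(25, -4), -1), Add(99, Mul(4, -4))))) = Add(-5, Mul(-1, Mul(Pow(21, -1), Add(99, -16)))) = Add(-5, Mul(-1, Mul(Rational(1, 21), 83))) = Add(-5, Mul(-1, Rational(83, 21))) = Add(-5, Rational(-83, 21)) = Rational(-188, 21))
Mul(Function('D')(2, V), 208) = Mul(Rational(-188, 21), 208) = Rational(-39104, 21)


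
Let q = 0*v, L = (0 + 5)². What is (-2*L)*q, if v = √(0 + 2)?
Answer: 0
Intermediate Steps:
L = 25 (L = 5² = 25)
v = √2 ≈ 1.4142
q = 0 (q = 0*√2 = 0)
(-2*L)*q = -2*25*0 = -50*0 = 0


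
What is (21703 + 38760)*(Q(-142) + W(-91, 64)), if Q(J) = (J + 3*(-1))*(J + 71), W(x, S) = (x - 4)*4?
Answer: 599490645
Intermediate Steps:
W(x, S) = -16 + 4*x (W(x, S) = (-4 + x)*4 = -16 + 4*x)
Q(J) = (-3 + J)*(71 + J) (Q(J) = (J - 3)*(71 + J) = (-3 + J)*(71 + J))
(21703 + 38760)*(Q(-142) + W(-91, 64)) = (21703 + 38760)*((-213 + (-142)² + 68*(-142)) + (-16 + 4*(-91))) = 60463*((-213 + 20164 - 9656) + (-16 - 364)) = 60463*(10295 - 380) = 60463*9915 = 599490645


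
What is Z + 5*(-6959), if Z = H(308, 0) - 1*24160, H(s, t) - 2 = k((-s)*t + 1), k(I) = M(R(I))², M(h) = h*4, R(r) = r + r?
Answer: -58889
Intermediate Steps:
R(r) = 2*r
M(h) = 4*h
k(I) = 64*I² (k(I) = (4*(2*I))² = (8*I)² = 64*I²)
H(s, t) = 2 + 64*(1 - s*t)² (H(s, t) = 2 + 64*((-s)*t + 1)² = 2 + 64*(-s*t + 1)² = 2 + 64*(1 - s*t)²)
Z = -24094 (Z = (2 + 64*(-1 + 308*0)²) - 1*24160 = (2 + 64*(-1 + 0)²) - 24160 = (2 + 64*(-1)²) - 24160 = (2 + 64*1) - 24160 = (2 + 64) - 24160 = 66 - 24160 = -24094)
Z + 5*(-6959) = -24094 + 5*(-6959) = -24094 - 34795 = -58889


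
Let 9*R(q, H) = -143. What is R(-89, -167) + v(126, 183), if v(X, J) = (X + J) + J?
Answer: 4285/9 ≈ 476.11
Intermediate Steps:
R(q, H) = -143/9 (R(q, H) = (⅑)*(-143) = -143/9)
v(X, J) = X + 2*J (v(X, J) = (J + X) + J = X + 2*J)
R(-89, -167) + v(126, 183) = -143/9 + (126 + 2*183) = -143/9 + (126 + 366) = -143/9 + 492 = 4285/9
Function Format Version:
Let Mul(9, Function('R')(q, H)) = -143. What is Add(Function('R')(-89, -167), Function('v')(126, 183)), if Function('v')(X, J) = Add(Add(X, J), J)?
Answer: Rational(4285, 9) ≈ 476.11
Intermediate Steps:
Function('R')(q, H) = Rational(-143, 9) (Function('R')(q, H) = Mul(Rational(1, 9), -143) = Rational(-143, 9))
Function('v')(X, J) = Add(X, Mul(2, J)) (Function('v')(X, J) = Add(Add(J, X), J) = Add(X, Mul(2, J)))
Add(Function('R')(-89, -167), Function('v')(126, 183)) = Add(Rational(-143, 9), Add(126, Mul(2, 183))) = Add(Rational(-143, 9), Add(126, 366)) = Add(Rational(-143, 9), 492) = Rational(4285, 9)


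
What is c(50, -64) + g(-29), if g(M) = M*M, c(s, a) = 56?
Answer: 897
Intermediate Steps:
g(M) = M²
c(50, -64) + g(-29) = 56 + (-29)² = 56 + 841 = 897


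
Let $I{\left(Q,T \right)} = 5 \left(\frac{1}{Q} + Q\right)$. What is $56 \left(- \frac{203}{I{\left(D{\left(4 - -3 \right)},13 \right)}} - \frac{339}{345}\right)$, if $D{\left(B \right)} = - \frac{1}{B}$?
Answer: $\frac{756924}{2875} \approx 263.28$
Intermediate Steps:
$I{\left(Q,T \right)} = 5 Q + \frac{5}{Q}$ ($I{\left(Q,T \right)} = 5 \left(Q + \frac{1}{Q}\right) = 5 Q + \frac{5}{Q}$)
$56 \left(- \frac{203}{I{\left(D{\left(4 - -3 \right)},13 \right)}} - \frac{339}{345}\right) = 56 \left(- \frac{203}{5 \left(- \frac{1}{4 - -3}\right) + \frac{5}{\left(-1\right) \frac{1}{4 - -3}}} - \frac{339}{345}\right) = 56 \left(- \frac{203}{5 \left(- \frac{1}{4 + 3}\right) + \frac{5}{\left(-1\right) \frac{1}{4 + 3}}} - \frac{113}{115}\right) = 56 \left(- \frac{203}{5 \left(- \frac{1}{7}\right) + \frac{5}{\left(-1\right) \frac{1}{7}}} - \frac{113}{115}\right) = 56 \left(- \frac{203}{5 \left(\left(-1\right) \frac{1}{7}\right) + \frac{5}{\left(-1\right) \frac{1}{7}}} - \frac{113}{115}\right) = 56 \left(- \frac{203}{5 \left(- \frac{1}{7}\right) + \frac{5}{- \frac{1}{7}}} - \frac{113}{115}\right) = 56 \left(- \frac{203}{- \frac{5}{7} + 5 \left(-7\right)} - \frac{113}{115}\right) = 56 \left(- \frac{203}{- \frac{5}{7} - 35} - \frac{113}{115}\right) = 56 \left(- \frac{203}{- \frac{250}{7}} - \frac{113}{115}\right) = 56 \left(\left(-203\right) \left(- \frac{7}{250}\right) - \frac{113}{115}\right) = 56 \left(\frac{1421}{250} - \frac{113}{115}\right) = 56 \cdot \frac{27033}{5750} = \frac{756924}{2875}$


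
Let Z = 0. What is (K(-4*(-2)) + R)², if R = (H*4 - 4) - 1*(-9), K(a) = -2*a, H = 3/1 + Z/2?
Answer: 1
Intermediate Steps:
H = 3 (H = 3/1 + 0/2 = 3*1 + 0*(½) = 3 + 0 = 3)
R = 17 (R = (3*4 - 4) - 1*(-9) = (12 - 4) + 9 = 8 + 9 = 17)
(K(-4*(-2)) + R)² = (-(-8)*(-2) + 17)² = (-2*8 + 17)² = (-16 + 17)² = 1² = 1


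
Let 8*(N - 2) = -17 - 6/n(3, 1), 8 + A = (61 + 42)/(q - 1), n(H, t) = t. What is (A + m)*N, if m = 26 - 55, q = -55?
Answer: 2175/64 ≈ 33.984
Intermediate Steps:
m = -29
A = -551/56 (A = -8 + (61 + 42)/(-55 - 1) = -8 + 103/(-56) = -8 + 103*(-1/56) = -8 - 103/56 = -551/56 ≈ -9.8393)
N = -7/8 (N = 2 + (-17 - 6/1)/8 = 2 + (-17 - 6)/8 = 2 + (⅛)*(-23) = 2 - 23/8 = -7/8 ≈ -0.87500)
(A + m)*N = (-551/56 - 29)*(-7/8) = -2175/56*(-7/8) = 2175/64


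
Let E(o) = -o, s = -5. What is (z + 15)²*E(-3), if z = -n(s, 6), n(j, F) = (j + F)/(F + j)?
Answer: 588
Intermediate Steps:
n(j, F) = 1 (n(j, F) = (F + j)/(F + j) = 1)
z = -1 (z = -1*1 = -1)
(z + 15)²*E(-3) = (-1 + 15)²*(-1*(-3)) = 14²*3 = 196*3 = 588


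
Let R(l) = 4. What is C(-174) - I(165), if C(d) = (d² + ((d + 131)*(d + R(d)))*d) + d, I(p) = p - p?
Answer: -1241838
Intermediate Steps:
I(p) = 0
C(d) = d + d² + d*(4 + d)*(131 + d) (C(d) = (d² + ((d + 131)*(d + 4))*d) + d = (d² + ((131 + d)*(4 + d))*d) + d = (d² + ((4 + d)*(131 + d))*d) + d = (d² + d*(4 + d)*(131 + d)) + d = d + d² + d*(4 + d)*(131 + d))
C(-174) - I(165) = -174*(525 + (-174)² + 136*(-174)) - 1*0 = -174*(525 + 30276 - 23664) + 0 = -174*7137 + 0 = -1241838 + 0 = -1241838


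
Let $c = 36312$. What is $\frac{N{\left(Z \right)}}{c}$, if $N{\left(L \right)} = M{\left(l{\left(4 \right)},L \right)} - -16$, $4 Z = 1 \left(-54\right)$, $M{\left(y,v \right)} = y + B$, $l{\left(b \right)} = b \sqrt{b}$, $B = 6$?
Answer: $\frac{5}{6052} \approx 0.00082617$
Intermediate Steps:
$l{\left(b \right)} = b^{\frac{3}{2}}$
$M{\left(y,v \right)} = 6 + y$ ($M{\left(y,v \right)} = y + 6 = 6 + y$)
$Z = - \frac{27}{2}$ ($Z = \frac{1 \left(-54\right)}{4} = \frac{1}{4} \left(-54\right) = - \frac{27}{2} \approx -13.5$)
$N{\left(L \right)} = 30$ ($N{\left(L \right)} = \left(6 + 4^{\frac{3}{2}}\right) - -16 = \left(6 + 8\right) + 16 = 14 + 16 = 30$)
$\frac{N{\left(Z \right)}}{c} = \frac{30}{36312} = 30 \cdot \frac{1}{36312} = \frac{5}{6052}$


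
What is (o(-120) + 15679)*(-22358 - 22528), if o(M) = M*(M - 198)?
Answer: -2416617354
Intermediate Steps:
o(M) = M*(-198 + M)
(o(-120) + 15679)*(-22358 - 22528) = (-120*(-198 - 120) + 15679)*(-22358 - 22528) = (-120*(-318) + 15679)*(-44886) = (38160 + 15679)*(-44886) = 53839*(-44886) = -2416617354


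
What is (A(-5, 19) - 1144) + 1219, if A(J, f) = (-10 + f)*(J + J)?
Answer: -15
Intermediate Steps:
A(J, f) = 2*J*(-10 + f) (A(J, f) = (-10 + f)*(2*J) = 2*J*(-10 + f))
(A(-5, 19) - 1144) + 1219 = (2*(-5)*(-10 + 19) - 1144) + 1219 = (2*(-5)*9 - 1144) + 1219 = (-90 - 1144) + 1219 = -1234 + 1219 = -15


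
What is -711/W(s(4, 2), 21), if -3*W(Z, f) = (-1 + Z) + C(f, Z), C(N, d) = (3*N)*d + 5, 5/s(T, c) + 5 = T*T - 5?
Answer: 6399/172 ≈ 37.203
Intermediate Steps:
s(T, c) = 5/(-10 + T**2) (s(T, c) = 5/(-5 + (T*T - 5)) = 5/(-5 + (T**2 - 5)) = 5/(-5 + (-5 + T**2)) = 5/(-10 + T**2))
C(N, d) = 5 + 3*N*d (C(N, d) = 3*N*d + 5 = 5 + 3*N*d)
W(Z, f) = -4/3 - Z/3 - Z*f (W(Z, f) = -((-1 + Z) + (5 + 3*f*Z))/3 = -((-1 + Z) + (5 + 3*Z*f))/3 = -(4 + Z + 3*Z*f)/3 = -4/3 - Z/3 - Z*f)
-711/W(s(4, 2), 21) = -711/(-4/3 - 5/(3*(-10 + 4**2)) - 1*5/(-10 + 4**2)*21) = -711/(-4/3 - 5/(3*(-10 + 16)) - 1*5/(-10 + 16)*21) = -711/(-4/3 - 5/(3*6) - 1*5/6*21) = -711/(-4/3 - 5/(3*6) - 1*5*(1/6)*21) = -711/(-4/3 - 1/3*5/6 - 1*5/6*21) = -711/(-4/3 - 5/18 - 35/2) = -711/(-172/9) = -711*(-9/172) = 6399/172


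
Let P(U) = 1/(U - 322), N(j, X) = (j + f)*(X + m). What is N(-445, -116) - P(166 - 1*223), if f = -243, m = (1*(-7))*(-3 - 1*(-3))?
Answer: 30247233/379 ≈ 79808.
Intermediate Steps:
m = 0 (m = -7*(-3 + 3) = -7*0 = 0)
N(j, X) = X*(-243 + j) (N(j, X) = (j - 243)*(X + 0) = (-243 + j)*X = X*(-243 + j))
P(U) = 1/(-322 + U)
N(-445, -116) - P(166 - 1*223) = -116*(-243 - 445) - 1/(-322 + (166 - 1*223)) = -116*(-688) - 1/(-322 + (166 - 223)) = 79808 - 1/(-322 - 57) = 79808 - 1/(-379) = 79808 - 1*(-1/379) = 79808 + 1/379 = 30247233/379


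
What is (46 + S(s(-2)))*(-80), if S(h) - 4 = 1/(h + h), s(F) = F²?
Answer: -4010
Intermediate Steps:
S(h) = 4 + 1/(2*h) (S(h) = 4 + 1/(h + h) = 4 + 1/(2*h))
(46 + S(s(-2)))*(-80) = (46 + (4 + 1/(2*((-2)²))))*(-80) = (46 + (4 + (½)/4))*(-80) = (46 + (4 + (½)*(¼)))*(-80) = (46 + (4 + ⅛))*(-80) = (46 + 33/8)*(-80) = (401/8)*(-80) = -4010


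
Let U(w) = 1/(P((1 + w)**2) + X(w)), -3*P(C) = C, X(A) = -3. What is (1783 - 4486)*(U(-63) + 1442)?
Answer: -15017930169/3853 ≈ -3.8977e+6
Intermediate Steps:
P(C) = -C/3
U(w) = 1/(-3 - (1 + w)**2/3) (U(w) = 1/(-(1 + w)**2/3 - 3) = 1/(-3 - (1 + w)**2/3))
(1783 - 4486)*(U(-63) + 1442) = (1783 - 4486)*(-3/(9 + (1 - 63)**2) + 1442) = -2703*(-3/(9 + (-62)**2) + 1442) = -2703*(-3/(9 + 3844) + 1442) = -2703*(-3/3853 + 1442) = -2703*5556023/3853 = -15017930169/3853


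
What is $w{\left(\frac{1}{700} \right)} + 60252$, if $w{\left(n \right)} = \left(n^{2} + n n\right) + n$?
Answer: $\frac{14761740351}{245000} \approx 60252.0$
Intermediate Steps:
$w{\left(n \right)} = n + 2 n^{2}$ ($w{\left(n \right)} = \left(n^{2} + n^{2}\right) + n = 2 n^{2} + n = n + 2 n^{2}$)
$w{\left(\frac{1}{700} \right)} + 60252 = \frac{1 + \frac{2}{700}}{700} + 60252 = \frac{1 + 2 \cdot \frac{1}{700}}{700} + 60252 = \frac{1 + \frac{1}{350}}{700} + 60252 = \frac{1}{700} \cdot \frac{351}{350} + 60252 = \frac{351}{245000} + 60252 = \frac{14761740351}{245000}$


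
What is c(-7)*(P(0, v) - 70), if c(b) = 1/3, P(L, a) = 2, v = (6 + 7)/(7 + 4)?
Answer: -68/3 ≈ -22.667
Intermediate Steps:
v = 13/11 ≈ 1.1818
c(b) = ⅓
c(-7)*(P(0, v) - 70) = (2 - 70)/3 = (⅓)*(-68) = -68/3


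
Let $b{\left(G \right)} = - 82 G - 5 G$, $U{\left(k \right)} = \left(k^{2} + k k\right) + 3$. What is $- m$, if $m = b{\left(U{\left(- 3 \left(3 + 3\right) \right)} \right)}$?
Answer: $56637$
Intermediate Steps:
$U{\left(k \right)} = 3 + 2 k^{2}$ ($U{\left(k \right)} = \left(k^{2} + k^{2}\right) + 3 = 2 k^{2} + 3 = 3 + 2 k^{2}$)
$b{\left(G \right)} = - 87 G$
$m = -56637$ ($m = - 87 \left(3 + 2 \left(- 3 \left(3 + 3\right)\right)^{2}\right) = - 87 \left(3 + 2 \left(\left(-3\right) 6\right)^{2}\right) = - 87 \left(3 + 2 \left(-18\right)^{2}\right) = - 87 \left(3 + 2 \cdot 324\right) = - 87 \left(3 + 648\right) = \left(-87\right) 651 = -56637$)
$- m = \left(-1\right) \left(-56637\right) = 56637$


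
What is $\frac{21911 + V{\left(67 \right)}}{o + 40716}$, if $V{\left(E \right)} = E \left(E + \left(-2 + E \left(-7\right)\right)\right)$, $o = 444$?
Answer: $- \frac{1719}{13720} \approx -0.12529$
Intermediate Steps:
$V{\left(E \right)} = E \left(-2 - 6 E\right)$ ($V{\left(E \right)} = E \left(E - \left(2 + 7 E\right)\right) = E \left(-2 - 6 E\right)$)
$\frac{21911 + V{\left(67 \right)}}{o + 40716} = \frac{21911 - 134 \left(1 + 3 \cdot 67\right)}{444 + 40716} = \frac{21911 - 134 \left(1 + 201\right)}{41160} = \left(21911 - 134 \cdot 202\right) \frac{1}{41160} = \left(21911 - 27068\right) \frac{1}{41160} = \left(-5157\right) \frac{1}{41160} = - \frac{1719}{13720}$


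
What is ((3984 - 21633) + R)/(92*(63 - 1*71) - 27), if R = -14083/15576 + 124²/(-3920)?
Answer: 67369120751/2911699560 ≈ 23.137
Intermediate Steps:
R = -18418871/3816120 (R = -14083*1/15576 + 15376*(-1/3920) = -14083/15576 - 961/245 = -18418871/3816120 ≈ -4.8266)
((3984 - 21633) + R)/(92*(63 - 1*71) - 27) = ((3984 - 21633) - 18418871/3816120)/(92*(63 - 1*71) - 27) = (-17649 - 18418871/3816120)/(92*(63 - 71) - 27) = -67369120751/(3816120*(92*(-8) - 27)) = -67369120751/(3816120*(-736 - 27)) = -67369120751/3816120/(-763) = -67369120751/3816120*(-1/763) = 67369120751/2911699560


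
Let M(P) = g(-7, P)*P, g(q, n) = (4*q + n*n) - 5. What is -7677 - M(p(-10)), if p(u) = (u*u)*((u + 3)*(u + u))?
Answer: -2743999545677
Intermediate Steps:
g(q, n) = -5 + n**2 + 4*q (g(q, n) = (4*q + n**2) - 5 = (n**2 + 4*q) - 5 = -5 + n**2 + 4*q)
p(u) = 2*u**3*(3 + u) (p(u) = u**2*((3 + u)*(2*u)) = u**2*(2*u*(3 + u)) = 2*u**3*(3 + u))
M(P) = P*(-33 + P**2) (M(P) = (-5 + P**2 + 4*(-7))*P = (-5 + P**2 - 28)*P = (-33 + P**2)*P = P*(-33 + P**2))
-7677 - M(p(-10)) = -7677 - 2*(-10)**3*(3 - 10)*(-33 + (2*(-10)**3*(3 - 10))**2) = -7677 - 2*(-1000)*(-7)*(-33 + (2*(-1000)*(-7))**2) = -7677 - 14000*(-33 + 14000**2) = -7677 - 14000*(-33 + 196000000) = -7677 - 14000*195999967 = -7677 - 1*2743999538000 = -7677 - 2743999538000 = -2743999545677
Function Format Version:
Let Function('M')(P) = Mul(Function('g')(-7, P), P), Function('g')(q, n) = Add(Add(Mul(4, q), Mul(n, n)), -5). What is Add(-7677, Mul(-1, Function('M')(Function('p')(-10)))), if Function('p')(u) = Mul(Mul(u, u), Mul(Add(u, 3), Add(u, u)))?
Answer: -2743999545677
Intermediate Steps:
Function('g')(q, n) = Add(-5, Pow(n, 2), Mul(4, q)) (Function('g')(q, n) = Add(Add(Mul(4, q), Pow(n, 2)), -5) = Add(Add(Pow(n, 2), Mul(4, q)), -5) = Add(-5, Pow(n, 2), Mul(4, q)))
Function('p')(u) = Mul(2, Pow(u, 3), Add(3, u)) (Function('p')(u) = Mul(Pow(u, 2), Mul(Add(3, u), Mul(2, u))) = Mul(Pow(u, 2), Mul(2, u, Add(3, u))) = Mul(2, Pow(u, 3), Add(3, u)))
Function('M')(P) = Mul(P, Add(-33, Pow(P, 2))) (Function('M')(P) = Mul(Add(-5, Pow(P, 2), Mul(4, -7)), P) = Mul(Add(-5, Pow(P, 2), -28), P) = Mul(Add(-33, Pow(P, 2)), P) = Mul(P, Add(-33, Pow(P, 2))))
Add(-7677, Mul(-1, Function('M')(Function('p')(-10)))) = Add(-7677, Mul(-1, Mul(Mul(2, Pow(-10, 3), Add(3, -10)), Add(-33, Pow(Mul(2, Pow(-10, 3), Add(3, -10)), 2))))) = Add(-7677, Mul(-1, Mul(Mul(2, -1000, -7), Add(-33, Pow(Mul(2, -1000, -7), 2))))) = Add(-7677, Mul(-1, Mul(14000, Add(-33, Pow(14000, 2))))) = Add(-7677, Mul(-1, Mul(14000, Add(-33, 196000000)))) = Add(-7677, Mul(-1, Mul(14000, 195999967))) = Add(-7677, Mul(-1, 2743999538000)) = Add(-7677, -2743999538000) = -2743999545677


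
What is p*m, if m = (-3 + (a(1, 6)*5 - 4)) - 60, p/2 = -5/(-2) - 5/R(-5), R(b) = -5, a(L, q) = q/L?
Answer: -259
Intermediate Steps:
p = 7 (p = 2*(-5/(-2) - 5/(-5)) = 2*(-5*(-½) - 5*(-⅕)) = 2*(5/2 + 1) = 2*(7/2) = 7)
m = -37 (m = (-3 + ((6/1)*5 - 4)) - 60 = (-3 + ((6*1)*5 - 4)) - 60 = (-3 + (6*5 - 4)) - 60 = (-3 + (30 - 4)) - 60 = (-3 + 26) - 60 = 23 - 60 = -37)
p*m = 7*(-37) = -259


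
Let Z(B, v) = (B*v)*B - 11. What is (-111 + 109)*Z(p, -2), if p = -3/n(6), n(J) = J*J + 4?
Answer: 8809/400 ≈ 22.022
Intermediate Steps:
n(J) = 4 + J**2 (n(J) = J**2 + 4 = 4 + J**2)
p = -3/40 (p = -3/(4 + 6**2) = -3/(4 + 36) = -3/40 ≈ -0.075000)
Z(B, v) = -11 + v*B**2 (Z(B, v) = v*B**2 - 11 = -11 + v*B**2)
(-111 + 109)*Z(p, -2) = (-111 + 109)*(-11 - 2*(-3/40)**2) = -2*(-11 - 2*9/1600) = -2*(-11 - 9/800) = -2*(-8809/800) = 8809/400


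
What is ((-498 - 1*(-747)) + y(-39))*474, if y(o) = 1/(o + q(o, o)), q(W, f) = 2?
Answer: 4366488/37 ≈ 1.1801e+5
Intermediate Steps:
y(o) = 1/(2 + o) (y(o) = 1/(o + 2) = 1/(2 + o))
((-498 - 1*(-747)) + y(-39))*474 = ((-498 - 1*(-747)) + 1/(2 - 39))*474 = ((-498 + 747) + 1/(-37))*474 = (249 - 1/37)*474 = (9212/37)*474 = 4366488/37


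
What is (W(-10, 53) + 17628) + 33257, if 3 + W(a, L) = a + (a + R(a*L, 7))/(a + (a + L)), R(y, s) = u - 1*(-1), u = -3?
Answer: 559588/11 ≈ 50872.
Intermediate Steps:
R(y, s) = -2 (R(y, s) = -3 - 1*(-1) = -3 + 1 = -2)
W(a, L) = -3 + a + (-2 + a)/(L + 2*a) (W(a, L) = -3 + (a + (a - 2)/(a + (a + L))) = -3 + (a + (-2 + a)/(a + (L + a))) = -3 + (a + (-2 + a)/(L + 2*a)) = -3 + a + (-2 + a)/(L + 2*a))
(W(-10, 53) + 17628) + 33257 = ((-2 - 5*(-10) - 3*53 + 2*(-10)² + 53*(-10))/(53 + 2*(-10)) + 17628) + 33257 = ((-2 + 50 - 159 + 2*100 - 530)/(53 - 20) + 17628) + 33257 = ((-2 + 50 - 159 + 200 - 530)/33 + 17628) + 33257 = ((1/33)*(-441) + 17628) + 33257 = (-147/11 + 17628) + 33257 = 193761/11 + 33257 = 559588/11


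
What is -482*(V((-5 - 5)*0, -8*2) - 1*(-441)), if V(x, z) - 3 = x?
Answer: -214008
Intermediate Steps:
V(x, z) = 3 + x
-482*(V((-5 - 5)*0, -8*2) - 1*(-441)) = -482*((3 + (-5 - 5)*0) - 1*(-441)) = -482*((3 - 10*0) + 441) = -482*((3 + 0) + 441) = -482*(3 + 441) = -482*444 = -214008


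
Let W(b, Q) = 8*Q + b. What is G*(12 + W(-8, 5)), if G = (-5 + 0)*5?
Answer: -1100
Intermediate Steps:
W(b, Q) = b + 8*Q
G = -25 (G = -5*5 = -25)
G*(12 + W(-8, 5)) = -25*(12 + (-8 + 8*5)) = -25*(12 + (-8 + 40)) = -25*(12 + 32) = -25*44 = -1100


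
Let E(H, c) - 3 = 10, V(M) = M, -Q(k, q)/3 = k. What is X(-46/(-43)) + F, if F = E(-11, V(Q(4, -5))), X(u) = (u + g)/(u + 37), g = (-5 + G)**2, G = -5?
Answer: 25627/1637 ≈ 15.655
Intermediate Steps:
Q(k, q) = -3*k
g = 100 (g = (-5 - 5)**2 = (-10)**2 = 100)
E(H, c) = 13 (E(H, c) = 3 + 10 = 13)
X(u) = (100 + u)/(37 + u) (X(u) = (u + 100)/(u + 37) = (100 + u)/(37 + u))
F = 13
X(-46/(-43)) + F = (100 - 46/(-43))/(37 - 46/(-43)) + 13 = (100 - 46*(-1/43))/(37 - 46*(-1/43)) + 13 = (100 + 46/43)/(37 + 46/43) + 13 = (4346/43)/(1637/43) + 13 = (43/1637)*(4346/43) + 13 = 4346/1637 + 13 = 25627/1637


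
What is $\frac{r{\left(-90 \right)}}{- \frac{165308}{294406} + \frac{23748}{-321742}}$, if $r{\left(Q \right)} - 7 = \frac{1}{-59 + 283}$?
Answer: $- \frac{312226962963}{28319096576} \approx -11.025$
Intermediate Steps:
$r{\left(Q \right)} = \frac{1569}{224}$ ($r{\left(Q \right)} = 7 + \frac{1}{-59 + 283} = 7 + \frac{1}{224} = \frac{1569}{224}$)
$\frac{r{\left(-90 \right)}}{- \frac{165308}{294406} + \frac{23748}{-321742}} = \frac{1569}{224 \left(- \frac{165308}{294406} + \frac{23748}{-321742}\right)} = \frac{1569}{224 \left(\left(-165308\right) \frac{1}{294406} + 23748 \left(- \frac{1}{321742}\right)\right)} = \frac{1569}{224 \left(- \frac{4862}{8659} - \frac{11874}{160871}\right)} = \frac{1569}{224 \left(- \frac{884971768}{1392981989}\right)} = \frac{1569}{224} \left(- \frac{1392981989}{884971768}\right) = - \frac{312226962963}{28319096576}$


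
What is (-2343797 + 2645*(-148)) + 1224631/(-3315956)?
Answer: -9069993085323/3315956 ≈ -2.7353e+6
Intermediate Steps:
(-2343797 + 2645*(-148)) + 1224631/(-3315956) = (-2343797 - 391460) + 1224631*(-1/3315956) = -2735257 - 1224631/3315956 = -9069993085323/3315956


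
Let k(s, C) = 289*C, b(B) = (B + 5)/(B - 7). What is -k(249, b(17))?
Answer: -3179/5 ≈ -635.80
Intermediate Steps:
b(B) = (5 + B)/(-7 + B)
-k(249, b(17)) = -289*(5 + 17)/(-7 + 17) = -289*22/10 = -289*(1/10)*22 = -289*11/5 = -1*3179/5 = -3179/5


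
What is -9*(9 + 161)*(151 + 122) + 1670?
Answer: -416020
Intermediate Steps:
-9*(9 + 161)*(151 + 122) + 1670 = -1530*273 + 1670 = -9*46410 + 1670 = -417690 + 1670 = -416020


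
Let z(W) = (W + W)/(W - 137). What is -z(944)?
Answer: -1888/807 ≈ -2.3395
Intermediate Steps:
z(W) = 2*W/(-137 + W) (z(W) = (2*W)/(-137 + W) = 2*W/(-137 + W))
-z(944) = -2*944/(-137 + 944) = -2*944/807 = -1*1888/807 = -1888/807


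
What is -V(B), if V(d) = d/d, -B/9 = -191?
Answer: -1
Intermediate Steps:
B = 1719 (B = -9*(-191) = 1719)
V(d) = 1
-V(B) = -1*1 = -1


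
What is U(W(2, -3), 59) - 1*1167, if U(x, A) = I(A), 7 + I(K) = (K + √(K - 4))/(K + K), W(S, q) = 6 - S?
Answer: -2347/2 + √55/118 ≈ -1173.4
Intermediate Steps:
I(K) = -7 + (K + √(-4 + K))/(2*K) (I(K) = -7 + (K + √(K - 4))/(K + K) = -7 + (K + √(-4 + K))/((2*K)) = -7 + (K + √(-4 + K))*(1/(2*K)) = -7 + (K + √(-4 + K))/(2*K))
U(x, A) = (√(-4 + A) - 13*A)/(2*A)
U(W(2, -3), 59) - 1*1167 = (½)*(√(-4 + 59) - 13*59)/59 - 1*1167 = (½)*(1/59)*(√55 - 767) - 1167 = (½)*(1/59)*(-767 + √55) - 1167 = (-13/2 + √55/118) - 1167 = -2347/2 + √55/118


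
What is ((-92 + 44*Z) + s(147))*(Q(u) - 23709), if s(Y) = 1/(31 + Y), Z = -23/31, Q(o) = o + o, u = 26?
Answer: 16270361977/5518 ≈ 2.9486e+6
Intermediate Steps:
Q(o) = 2*o
Z = -23/31 (Z = -23*1/31 = -23/31 ≈ -0.74194)
((-92 + 44*Z) + s(147))*(Q(u) - 23709) = ((-92 + 44*(-23/31)) + 1/(31 + 147))*(2*26 - 23709) = ((-92 - 1012/31) + 1/178)*(52 - 23709) = (-3864/31 + 1/178)*(-23657) = -687761/5518*(-23657) = 16270361977/5518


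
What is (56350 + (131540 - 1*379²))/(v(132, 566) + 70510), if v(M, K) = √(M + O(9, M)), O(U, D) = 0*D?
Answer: 141818045/225984544 - 44249*√33/2485829984 ≈ 0.62745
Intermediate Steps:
O(U, D) = 0
v(M, K) = √M (v(M, K) = √(M + 0) = √M)
(56350 + (131540 - 1*379²))/(v(132, 566) + 70510) = (56350 + (131540 - 1*379²))/(√132 + 70510) = (56350 + (131540 - 1*143641))/(2*√33 + 70510) = (56350 + (131540 - 143641))/(70510 + 2*√33) = (56350 - 12101)/(70510 + 2*√33) = 44249/(70510 + 2*√33)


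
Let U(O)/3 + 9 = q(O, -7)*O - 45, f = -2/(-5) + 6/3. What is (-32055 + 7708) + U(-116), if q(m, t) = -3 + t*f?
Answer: -88093/5 ≈ -17619.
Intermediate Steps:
f = 12/5 (f = -2*(-1/5) + 6*(1/3) = 2/5 + 2 = 12/5 ≈ 2.4000)
q(m, t) = -3 + 12*t/5 (q(m, t) = -3 + t*(12/5) = -3 + 12*t/5)
U(O) = -162 - 297*O/5 (U(O) = -27 + 3*((-3 + (12/5)*(-7))*O - 45) = -27 + 3*((-3 - 84/5)*O - 45) = -27 + 3*(-99*O/5 - 45) = -27 + 3*(-45 - 99*O/5) = -27 + (-135 - 297*O/5) = -162 - 297*O/5)
(-32055 + 7708) + U(-116) = (-32055 + 7708) + (-162 - 297/5*(-116)) = -24347 + (-162 + 34452/5) = -24347 + 33642/5 = -88093/5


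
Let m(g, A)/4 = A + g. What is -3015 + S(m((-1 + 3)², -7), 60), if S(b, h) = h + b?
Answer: -2967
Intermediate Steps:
m(g, A) = 4*A + 4*g (m(g, A) = 4*(A + g) = 4*A + 4*g)
S(b, h) = b + h
-3015 + S(m((-1 + 3)², -7), 60) = -3015 + ((4*(-7) + 4*(-1 + 3)²) + 60) = -3015 + ((-28 + 4*2²) + 60) = -3015 + ((-28 + 4*4) + 60) = -3015 + ((-28 + 16) + 60) = -3015 + (-12 + 60) = -3015 + 48 = -2967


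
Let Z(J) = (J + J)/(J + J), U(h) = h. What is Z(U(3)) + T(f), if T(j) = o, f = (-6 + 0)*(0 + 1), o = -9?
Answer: -8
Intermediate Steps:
Z(J) = 1 (Z(J) = (2*J)/((2*J)) = (2*J)*(1/(2*J)) = 1)
f = -6 (f = -6*1 = -6)
T(j) = -9
Z(U(3)) + T(f) = 1 - 9 = -8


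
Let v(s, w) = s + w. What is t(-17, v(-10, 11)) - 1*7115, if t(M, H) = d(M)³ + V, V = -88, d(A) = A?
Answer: -12116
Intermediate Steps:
t(M, H) = -88 + M³ (t(M, H) = M³ - 88 = -88 + M³)
t(-17, v(-10, 11)) - 1*7115 = (-88 + (-17)³) - 1*7115 = (-88 - 4913) - 7115 = -5001 - 7115 = -12116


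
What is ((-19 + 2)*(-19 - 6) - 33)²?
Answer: 153664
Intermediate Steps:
((-19 + 2)*(-19 - 6) - 33)² = (-17*(-25) - 33)² = (425 - 33)² = 392² = 153664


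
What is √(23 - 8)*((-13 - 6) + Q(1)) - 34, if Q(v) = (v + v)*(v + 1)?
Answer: -34 - 15*√15 ≈ -92.095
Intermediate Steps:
Q(v) = 2*v*(1 + v) (Q(v) = (2*v)*(1 + v) = 2*v*(1 + v))
√(23 - 8)*((-13 - 6) + Q(1)) - 34 = √(23 - 8)*((-13 - 6) + 2*1*(1 + 1)) - 34 = √15*(-19 + 2*1*2) - 34 = √15*(-19 + 4) - 34 = √15*(-15) - 34 = -15*√15 - 34 = -34 - 15*√15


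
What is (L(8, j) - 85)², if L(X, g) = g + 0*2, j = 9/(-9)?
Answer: 7396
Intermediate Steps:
j = -1 (j = 9*(-⅑) = -1)
L(X, g) = g (L(X, g) = g + 0 = g)
(L(8, j) - 85)² = (-1 - 85)² = (-86)² = 7396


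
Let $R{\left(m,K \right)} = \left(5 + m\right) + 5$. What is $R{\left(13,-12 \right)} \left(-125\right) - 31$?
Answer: $-2906$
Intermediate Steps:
$R{\left(m,K \right)} = 10 + m$
$R{\left(13,-12 \right)} \left(-125\right) - 31 = \left(10 + 13\right) \left(-125\right) - 31 = 23 \left(-125\right) - 31 = -2875 - 31 = -2906$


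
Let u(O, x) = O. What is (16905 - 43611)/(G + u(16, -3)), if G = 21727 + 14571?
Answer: -13353/18157 ≈ -0.73542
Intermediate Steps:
G = 36298
(16905 - 43611)/(G + u(16, -3)) = (16905 - 43611)/(36298 + 16) = -26706/36314 = -26706*1/36314 = -13353/18157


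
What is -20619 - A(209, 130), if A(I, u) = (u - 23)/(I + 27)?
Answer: -4866191/236 ≈ -20619.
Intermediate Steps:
A(I, u) = (-23 + u)/(27 + I)
-20619 - A(209, 130) = -20619 - (-23 + 130)/(27 + 209) = -20619 - 107/236 = -4866191/236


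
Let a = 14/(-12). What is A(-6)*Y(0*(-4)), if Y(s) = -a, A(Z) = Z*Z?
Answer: 42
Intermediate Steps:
a = -7/6 (a = 14*(-1/12) = -7/6 ≈ -1.1667)
A(Z) = Z²
Y(s) = 7/6 (Y(s) = -1*(-7/6) = 7/6)
A(-6)*Y(0*(-4)) = (-6)²*(7/6) = 36*(7/6) = 42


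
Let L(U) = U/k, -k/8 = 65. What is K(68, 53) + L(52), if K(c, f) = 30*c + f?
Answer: 20929/10 ≈ 2092.9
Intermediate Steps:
k = -520 (k = -8*65 = -520)
L(U) = -U/520 (L(U) = U/(-520) = U*(-1/520) = -U/520)
K(c, f) = f + 30*c
K(68, 53) + L(52) = (53 + 30*68) - 1/520*52 = (53 + 2040) - ⅒ = 2093 - ⅒ = 20929/10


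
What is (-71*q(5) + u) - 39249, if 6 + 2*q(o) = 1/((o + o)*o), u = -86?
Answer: -3912271/100 ≈ -39123.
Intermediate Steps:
q(o) = -3 + 1/(4*o**2) (q(o) = -3 + (1/((o + o)*o))/2 = -3 + (1/(((2*o))*o))/2 = -3 + ((1/(2*o))/o)/2 = -3 + (1/(2*o**2))/2 = -3 + 1/(4*o**2))
(-71*q(5) + u) - 39249 = (-71*(-3 + (1/4)/5**2) - 86) - 39249 = (-71*(-3 + (1/4)*(1/25)) - 86) - 39249 = (-71*(-3 + 1/100) - 86) - 39249 = (-71*(-299/100) - 86) - 39249 = (21229/100 - 86) - 39249 = 12629/100 - 39249 = -3912271/100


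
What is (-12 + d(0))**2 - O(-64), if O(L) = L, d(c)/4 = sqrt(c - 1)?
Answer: 192 - 96*I ≈ 192.0 - 96.0*I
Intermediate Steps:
d(c) = 4*sqrt(-1 + c) (d(c) = 4*sqrt(c - 1) = 4*sqrt(-1 + c))
(-12 + d(0))**2 - O(-64) = (-12 + 4*sqrt(-1 + 0))**2 - 1*(-64) = (-12 + 4*sqrt(-1))**2 + 64 = (-12 + 4*I)**2 + 64 = 64 + (-12 + 4*I)**2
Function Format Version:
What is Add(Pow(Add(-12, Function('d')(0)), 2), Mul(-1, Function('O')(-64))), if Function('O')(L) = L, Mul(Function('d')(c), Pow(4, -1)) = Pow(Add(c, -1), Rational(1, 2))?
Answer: Add(192, Mul(-96, I)) ≈ Add(192.00, Mul(-96.000, I))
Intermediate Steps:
Function('d')(c) = Mul(4, Pow(Add(-1, c), Rational(1, 2))) (Function('d')(c) = Mul(4, Pow(Add(c, -1), Rational(1, 2))) = Mul(4, Pow(Add(-1, c), Rational(1, 2))))
Add(Pow(Add(-12, Function('d')(0)), 2), Mul(-1, Function('O')(-64))) = Add(Pow(Add(-12, Mul(4, Pow(Add(-1, 0), Rational(1, 2)))), 2), Mul(-1, -64)) = Add(Pow(Add(-12, Mul(4, Pow(-1, Rational(1, 2)))), 2), 64) = Add(Pow(Add(-12, Mul(4, I)), 2), 64) = Add(64, Pow(Add(-12, Mul(4, I)), 2))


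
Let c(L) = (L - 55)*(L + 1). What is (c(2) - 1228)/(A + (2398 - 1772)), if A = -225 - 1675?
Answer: 1387/1274 ≈ 1.0887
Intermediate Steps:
A = -1900
c(L) = (1 + L)*(-55 + L) (c(L) = (-55 + L)*(1 + L) = (1 + L)*(-55 + L))
(c(2) - 1228)/(A + (2398 - 1772)) = ((-55 + 2² - 54*2) - 1228)/(-1900 + (2398 - 1772)) = ((-55 + 4 - 108) - 1228)/(-1900 + 626) = (-159 - 1228)/(-1274) = -1387*(-1/1274) = 1387/1274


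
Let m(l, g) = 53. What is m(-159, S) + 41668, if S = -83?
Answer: 41721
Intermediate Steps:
m(-159, S) + 41668 = 53 + 41668 = 41721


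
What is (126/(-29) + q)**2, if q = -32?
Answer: 1110916/841 ≈ 1320.9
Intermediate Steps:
(126/(-29) + q)**2 = (126/(-29) - 32)**2 = (126*(-1/29) - 32)**2 = (-126/29 - 32)**2 = (-1054/29)**2 = 1110916/841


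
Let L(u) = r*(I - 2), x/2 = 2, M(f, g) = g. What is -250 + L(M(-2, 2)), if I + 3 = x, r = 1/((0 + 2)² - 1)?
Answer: -751/3 ≈ -250.33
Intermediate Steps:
r = ⅓ (r = 1/(2² - 1) = 1/(4 - 1) = 1/3 = ⅓ ≈ 0.33333)
x = 4 (x = 2*2 = 4)
I = 1 (I = -3 + 4 = 1)
L(u) = -⅓ (L(u) = (1 - 2)/3 = (⅓)*(-1) = -⅓)
-250 + L(M(-2, 2)) = -250 - ⅓ = -751/3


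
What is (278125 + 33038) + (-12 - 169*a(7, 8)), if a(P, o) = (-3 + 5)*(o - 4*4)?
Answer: 313855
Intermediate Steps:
a(P, o) = -32 + 2*o (a(P, o) = 2*(o - 16) = 2*(-16 + o) = -32 + 2*o)
(278125 + 33038) + (-12 - 169*a(7, 8)) = (278125 + 33038) + (-12 - 169*(-32 + 2*8)) = 311163 + (-12 - 169*(-32 + 16)) = 311163 + (-12 - 169*(-16)) = 311163 + (-12 + 2704) = 311163 + 2692 = 313855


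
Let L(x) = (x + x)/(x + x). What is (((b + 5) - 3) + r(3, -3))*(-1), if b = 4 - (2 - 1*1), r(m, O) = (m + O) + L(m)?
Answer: -6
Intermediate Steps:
L(x) = 1 (L(x) = (2*x)/((2*x)) = (2*x)*(1/(2*x)) = 1)
r(m, O) = 1 + O + m (r(m, O) = (m + O) + 1 = (O + m) + 1 = 1 + O + m)
b = 3 (b = 4 - (2 - 1) = 4 - 1*1 = 4 - 1 = 3)
(((b + 5) - 3) + r(3, -3))*(-1) = (((3 + 5) - 3) + (1 - 3 + 3))*(-1) = ((8 - 3) + 1)*(-1) = (5 + 1)*(-1) = 6*(-1) = -6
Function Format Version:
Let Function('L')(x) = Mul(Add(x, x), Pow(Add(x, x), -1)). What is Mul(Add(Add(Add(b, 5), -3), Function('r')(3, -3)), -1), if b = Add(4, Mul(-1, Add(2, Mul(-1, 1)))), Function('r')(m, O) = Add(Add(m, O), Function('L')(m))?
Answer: -6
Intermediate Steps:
Function('L')(x) = 1 (Function('L')(x) = Mul(Mul(2, x), Pow(Mul(2, x), -1)) = Mul(Mul(2, x), Mul(Rational(1, 2), Pow(x, -1))) = 1)
Function('r')(m, O) = Add(1, O, m) (Function('r')(m, O) = Add(Add(m, O), 1) = Add(Add(O, m), 1) = Add(1, O, m))
b = 3 (b = Add(4, Mul(-1, Add(2, -1))) = Add(4, Mul(-1, 1)) = Add(4, -1) = 3)
Mul(Add(Add(Add(b, 5), -3), Function('r')(3, -3)), -1) = Mul(Add(Add(Add(3, 5), -3), Add(1, -3, 3)), -1) = Mul(Add(Add(8, -3), 1), -1) = Mul(Add(5, 1), -1) = Mul(6, -1) = -6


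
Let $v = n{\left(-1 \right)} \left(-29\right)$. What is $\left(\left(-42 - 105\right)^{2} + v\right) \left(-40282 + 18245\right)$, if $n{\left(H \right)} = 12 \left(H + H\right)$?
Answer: $-491535285$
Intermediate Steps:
$n{\left(H \right)} = 24 H$ ($n{\left(H \right)} = 12 \cdot 2 H = 24 H$)
$v = 696$ ($v = 24 \left(-1\right) \left(-29\right) = \left(-24\right) \left(-29\right) = 696$)
$\left(\left(-42 - 105\right)^{2} + v\right) \left(-40282 + 18245\right) = \left(\left(-42 - 105\right)^{2} + 696\right) \left(-40282 + 18245\right) = \left(\left(-147\right)^{2} + 696\right) \left(-22037\right) = \left(21609 + 696\right) \left(-22037\right) = 22305 \left(-22037\right) = -491535285$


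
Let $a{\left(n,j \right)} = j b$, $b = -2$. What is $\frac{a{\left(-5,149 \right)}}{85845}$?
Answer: $- \frac{298}{85845} \approx -0.0034714$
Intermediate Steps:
$a{\left(n,j \right)} = - 2 j$ ($a{\left(n,j \right)} = j \left(-2\right) = - 2 j$)
$\frac{a{\left(-5,149 \right)}}{85845} = \frac{\left(-2\right) 149}{85845} = \left(-298\right) \frac{1}{85845} = - \frac{298}{85845}$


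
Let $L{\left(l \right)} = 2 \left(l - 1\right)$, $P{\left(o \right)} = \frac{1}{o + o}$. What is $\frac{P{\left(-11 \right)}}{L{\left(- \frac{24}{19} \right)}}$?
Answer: $\frac{19}{1892} \approx 0.010042$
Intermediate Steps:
$P{\left(o \right)} = \frac{1}{2 o}$
$L{\left(l \right)} = -2 + 2 l$ ($L{\left(l \right)} = 2 \left(-1 + l\right) = -2 + 2 l$)
$\frac{P{\left(-11 \right)}}{L{\left(- \frac{24}{19} \right)}} = \frac{\frac{1}{2} \frac{1}{-11}}{-2 + 2 \left(- \frac{24}{19}\right)} = \frac{\frac{1}{2} \left(- \frac{1}{11}\right)}{-2 + 2 \left(\left(-24\right) \frac{1}{19}\right)} = - \frac{1}{22 \left(-2 + 2 \left(- \frac{24}{19}\right)\right)} = - \frac{1}{22 \left(-2 - \frac{48}{19}\right)} = - \frac{1}{22 \left(- \frac{86}{19}\right)} = \left(- \frac{1}{22}\right) \left(- \frac{19}{86}\right) = \frac{19}{1892}$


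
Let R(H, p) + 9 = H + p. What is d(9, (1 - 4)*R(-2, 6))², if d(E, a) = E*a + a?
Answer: 22500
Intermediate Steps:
R(H, p) = -9 + H + p (R(H, p) = -9 + (H + p) = -9 + H + p)
d(E, a) = a + E*a
d(9, (1 - 4)*R(-2, 6))² = (((1 - 4)*(-9 - 2 + 6))*(1 + 9))² = (-3*(-5)*10)² = (15*10)² = 150² = 22500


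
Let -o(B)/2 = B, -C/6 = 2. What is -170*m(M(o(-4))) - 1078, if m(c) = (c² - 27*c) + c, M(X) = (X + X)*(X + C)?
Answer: -980278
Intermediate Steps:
C = -12 (C = -6*2 = -12)
o(B) = -2*B
M(X) = 2*X*(-12 + X) (M(X) = (X + X)*(X - 12) = (2*X)*(-12 + X) = 2*X*(-12 + X))
m(c) = c² - 26*c
-170*m(M(o(-4))) - 1078 = -170*2*(-2*(-4))*(-12 - 2*(-4))*(-26 + 2*(-2*(-4))*(-12 - 2*(-4))) - 1078 = -170*2*8*(-12 + 8)*(-26 + 2*8*(-12 + 8)) - 1078 = -170*2*8*(-4)*(-26 + 2*8*(-4)) - 1078 = -(-10880)*(-26 - 64) - 1078 = -(-10880)*(-90) - 1078 = -170*5760 - 1078 = -979200 - 1078 = -980278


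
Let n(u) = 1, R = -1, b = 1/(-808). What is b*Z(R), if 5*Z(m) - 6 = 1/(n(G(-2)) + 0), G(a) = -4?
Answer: -7/4040 ≈ -0.0017327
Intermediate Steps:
b = -1/808 ≈ -0.0012376
Z(m) = 7/5 (Z(m) = 6/5 + 1/(5*(1 + 0)) = 6/5 + (1/5)/1 = 6/5 + (1/5)*1 = 6/5 + 1/5 = 7/5)
b*Z(R) = -1/808*7/5 = -7/4040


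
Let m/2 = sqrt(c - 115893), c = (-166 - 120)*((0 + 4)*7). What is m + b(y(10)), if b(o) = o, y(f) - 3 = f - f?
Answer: 3 + 2*I*sqrt(123901) ≈ 3.0 + 703.99*I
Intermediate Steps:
y(f) = 3 (y(f) = 3 + (f - f) = 3 + 0 = 3)
c = -8008 (c = -1144*7 = -286*28 = -8008)
m = 2*I*sqrt(123901) (m = 2*sqrt(-8008 - 115893) = 2*sqrt(-123901) = 2*(I*sqrt(123901)) = 2*I*sqrt(123901) ≈ 703.99*I)
m + b(y(10)) = 2*I*sqrt(123901) + 3 = 3 + 2*I*sqrt(123901)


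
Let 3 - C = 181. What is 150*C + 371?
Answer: -26329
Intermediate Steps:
C = -178 (C = 3 - 1*181 = 3 - 181 = -178)
150*C + 371 = 150*(-178) + 371 = -26700 + 371 = -26329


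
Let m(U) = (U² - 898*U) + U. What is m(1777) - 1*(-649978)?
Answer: 2213738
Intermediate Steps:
m(U) = U² - 897*U
m(1777) - 1*(-649978) = 1777*(-897 + 1777) - 1*(-649978) = 1777*880 + 649978 = 1563760 + 649978 = 2213738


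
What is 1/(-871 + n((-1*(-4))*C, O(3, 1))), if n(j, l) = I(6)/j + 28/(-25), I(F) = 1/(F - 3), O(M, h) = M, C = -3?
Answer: -900/784933 ≈ -0.0011466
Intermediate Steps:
I(F) = 1/(-3 + F)
n(j, l) = -28/25 + 1/(3*j) (n(j, l) = 1/((-3 + 6)*j) + 28/(-25) = 1/(3*j) + 28*(-1/25) = 1/(3*j) - 28/25 = -28/25 + 1/(3*j))
1/(-871 + n((-1*(-4))*C, O(3, 1))) = 1/(-871 + (25 - 84*(-1*(-4))*(-3))/(75*((-1*(-4)*(-3))))) = 1/(-871 + (25 - 336*(-3))/(75*((4*(-3))))) = 1/(-871 + (1/75)*(25 - 84*(-12))/(-12)) = 1/(-871 + (1/75)*(-1/12)*(25 + 1008)) = 1/(-871 + (1/75)*(-1/12)*1033) = 1/(-871 - 1033/900) = 1/(-784933/900) = -900/784933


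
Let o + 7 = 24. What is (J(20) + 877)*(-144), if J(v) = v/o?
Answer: -2149776/17 ≈ -1.2646e+5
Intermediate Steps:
o = 17 (o = -7 + 24 = 17)
J(v) = v/17
(J(20) + 877)*(-144) = ((1/17)*20 + 877)*(-144) = (20/17 + 877)*(-144) = (14929/17)*(-144) = -2149776/17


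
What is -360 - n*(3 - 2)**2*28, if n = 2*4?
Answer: -584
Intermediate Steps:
n = 8
-360 - n*(3 - 2)**2*28 = -360 - 8*(3 - 2)**2*28 = -360 - 8*1**2*28 = -360 - 8*1*28 = -360 - 8*28 = -360 - 1*224 = -360 - 224 = -584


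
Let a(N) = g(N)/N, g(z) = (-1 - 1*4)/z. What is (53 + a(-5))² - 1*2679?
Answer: 2721/25 ≈ 108.84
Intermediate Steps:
g(z) = -5/z (g(z) = (-1 - 4)/z = -5/z)
a(N) = -5/N² (a(N) = (-5/N)/N = -5/N²)
(53 + a(-5))² - 1*2679 = (53 - 5/(-5)²)² - 1*2679 = (53 - 5*1/25)² - 2679 = (53 - ⅕)² - 2679 = (264/5)² - 2679 = 69696/25 - 2679 = 2721/25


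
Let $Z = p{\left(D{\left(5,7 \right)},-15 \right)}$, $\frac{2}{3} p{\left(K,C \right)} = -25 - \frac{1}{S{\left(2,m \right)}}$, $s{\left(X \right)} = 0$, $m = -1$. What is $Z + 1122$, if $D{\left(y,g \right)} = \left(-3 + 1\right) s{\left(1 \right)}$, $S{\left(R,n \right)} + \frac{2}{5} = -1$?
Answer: $\frac{7599}{7} \approx 1085.6$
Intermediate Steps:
$S{\left(R,n \right)} = - \frac{7}{5}$ ($S{\left(R,n \right)} = - \frac{2}{5} - 1 = - \frac{7}{5}$)
$D{\left(y,g \right)} = 0$ ($D{\left(y,g \right)} = \left(-3 + 1\right) 0 = \left(-2\right) 0 = 0$)
$p{\left(K,C \right)} = - \frac{255}{7}$ ($p{\left(K,C \right)} = \frac{3 \left(-25 - \frac{1}{- \frac{7}{5}}\right)}{2} = \frac{3 \left(-25 - - \frac{5}{7}\right)}{2} = \frac{3 \left(-25 + \frac{5}{7}\right)}{2} = \frac{3}{2} \left(- \frac{170}{7}\right) = - \frac{255}{7}$)
$Z = - \frac{255}{7} \approx -36.429$
$Z + 1122 = - \frac{255}{7} + 1122 = \frac{7599}{7}$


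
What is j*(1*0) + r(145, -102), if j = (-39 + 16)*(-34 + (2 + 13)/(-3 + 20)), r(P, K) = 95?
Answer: 95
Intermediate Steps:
j = 12949/17 (j = -23*(-34 + 15/17) = -23*(-563/17) = 12949/17 ≈ 761.71)
j*(1*0) + r(145, -102) = 12949*(1*0)/17 + 95 = (12949/17)*0 + 95 = 0 + 95 = 95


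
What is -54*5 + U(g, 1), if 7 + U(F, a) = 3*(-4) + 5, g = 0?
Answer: -284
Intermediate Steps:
U(F, a) = -14 (U(F, a) = -7 + (3*(-4) + 5) = -7 + (-12 + 5) = -7 - 7 = -14)
-54*5 + U(g, 1) = -54*5 - 14 = -9*30 - 14 = -270 - 14 = -284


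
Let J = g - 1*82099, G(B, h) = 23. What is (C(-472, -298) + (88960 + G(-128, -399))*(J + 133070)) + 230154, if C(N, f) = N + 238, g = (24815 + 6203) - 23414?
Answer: 5212409145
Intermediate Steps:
g = 7604 (g = 31018 - 23414 = 7604)
J = -74495 (J = 7604 - 1*82099 = 7604 - 82099 = -74495)
C(N, f) = 238 + N
(C(-472, -298) + (88960 + G(-128, -399))*(J + 133070)) + 230154 = ((238 - 472) + (88960 + 23)*(-74495 + 133070)) + 230154 = (-234 + 88983*58575) + 230154 = (-234 + 5212179225) + 230154 = 5212178991 + 230154 = 5212409145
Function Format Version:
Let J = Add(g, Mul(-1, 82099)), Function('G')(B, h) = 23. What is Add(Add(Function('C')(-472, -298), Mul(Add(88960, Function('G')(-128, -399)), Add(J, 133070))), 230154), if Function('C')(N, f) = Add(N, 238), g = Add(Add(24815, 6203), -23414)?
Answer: 5212409145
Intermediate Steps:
g = 7604 (g = Add(31018, -23414) = 7604)
J = -74495 (J = Add(7604, Mul(-1, 82099)) = Add(7604, -82099) = -74495)
Function('C')(N, f) = Add(238, N)
Add(Add(Function('C')(-472, -298), Mul(Add(88960, Function('G')(-128, -399)), Add(J, 133070))), 230154) = Add(Add(Add(238, -472), Mul(Add(88960, 23), Add(-74495, 133070))), 230154) = Add(Add(-234, Mul(88983, 58575)), 230154) = Add(Add(-234, 5212179225), 230154) = Add(5212178991, 230154) = 5212409145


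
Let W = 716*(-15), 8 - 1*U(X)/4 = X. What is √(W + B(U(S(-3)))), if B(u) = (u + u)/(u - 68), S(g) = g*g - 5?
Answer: 2*I*√453791/13 ≈ 103.64*I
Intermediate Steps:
S(g) = -5 + g² (S(g) = g² - 5 = -5 + g²)
U(X) = 32 - 4*X
B(u) = 2*u/(-68 + u) (B(u) = (2*u)/(-68 + u) = 2*u/(-68 + u))
W = -10740
√(W + B(U(S(-3)))) = √(-10740 + 2*(32 - 4*(-5 + (-3)²))/(-68 + (32 - 4*(-5 + (-3)²)))) = √(-10740 + 2*(32 - 4*(-5 + 9))/(-68 + (32 - 4*(-5 + 9)))) = √(-10740 + 2*(32 - 4*4)/(-68 + (32 - 4*4))) = √(-10740 + 2*(32 - 16)/(-68 + (32 - 16))) = √(-10740 + 2*16/(-68 + 16)) = √(-10740 + 2*16/(-52)) = √(-10740 + 2*16*(-1/52)) = √(-10740 - 8/13) = √(-139628/13) = 2*I*√453791/13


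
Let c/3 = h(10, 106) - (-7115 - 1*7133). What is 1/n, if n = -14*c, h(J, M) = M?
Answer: -1/602868 ≈ -1.6587e-6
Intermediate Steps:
c = 43062 (c = 3*(106 - (-7115 - 1*7133)) = 3*(106 - (-7115 - 7133)) = 3*(106 - 1*(-14248)) = 3*(106 + 14248) = 3*14354 = 43062)
n = -602868 (n = -14*43062 = -602868)
1/n = 1/(-602868) = -1/602868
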